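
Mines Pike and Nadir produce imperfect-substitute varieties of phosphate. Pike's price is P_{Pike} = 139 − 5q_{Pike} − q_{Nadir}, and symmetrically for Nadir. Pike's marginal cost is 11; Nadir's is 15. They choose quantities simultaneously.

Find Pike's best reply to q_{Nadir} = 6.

12.2

Mine Pike's profit: π = q_{Pike}(139 − 5q_{Pike} − q_{Nadir}) − 11q_{Pike}.
∂π/∂q_{Pike} = 128 − 10q_{Pike} − q_{Nadir} = 0 ⇒ q_{Pike} = 12.8 − 0.1q_{Nadir}.
At q_{Nadir} = 6: q_{Pike} = 12.8 − 0.1·6 = 12.2.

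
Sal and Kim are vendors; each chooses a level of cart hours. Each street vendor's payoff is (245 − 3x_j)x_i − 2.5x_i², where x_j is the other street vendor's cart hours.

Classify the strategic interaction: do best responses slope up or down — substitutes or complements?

strategic substitutes

Sal's payoff is (245 − 3x_K)x_S − 2.5x_S².
∂π/∂x_S = 245 − 3x_K − 5x_S = 0, so x_S = 49 − 0.6x_K.
The best-response slope dx_S/dx_K = −0.6 < 0: the reaction function is downward-sloping, so the choices are strategic substitutes.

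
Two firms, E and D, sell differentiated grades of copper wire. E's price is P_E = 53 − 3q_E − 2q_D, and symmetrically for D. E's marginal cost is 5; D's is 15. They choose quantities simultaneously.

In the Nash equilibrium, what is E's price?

24.875

Firm E's profit: π = q_E(53 − 3q_E − 2q_D) − 5q_E.
∂π/∂q_E = 48 − 6q_E − 2q_D = 0 ⇒ q_E = 8 − (1/3)q_D.
Similarly q_D = 19/3 − (1/3)q_E.
Solving the two reaction functions simultaneously: (1 − (−1/3)(−1/3))q_E = 8 − (1/3)·(19/3), so (8/9)q_E = 53/9 and q_E = 6.625.
Then q_D = 19/3 − (1/3)·6.625 = 4.125.
P_E = 53 − 3·6.625 − 2·4.125 = 24.875.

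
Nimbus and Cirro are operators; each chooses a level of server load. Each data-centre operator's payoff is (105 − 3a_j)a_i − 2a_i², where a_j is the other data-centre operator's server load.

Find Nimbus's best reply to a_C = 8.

Nimbus's payoff is (105 − 3a_C)a_N − 2a_N².
∂π/∂a_N = 105 − 3a_C − 4a_N = 0, so a_N = 26.25 − 0.75a_C.
At a_C = 8: a_N = 26.25 − 0.75·8 = 20.25.

20.25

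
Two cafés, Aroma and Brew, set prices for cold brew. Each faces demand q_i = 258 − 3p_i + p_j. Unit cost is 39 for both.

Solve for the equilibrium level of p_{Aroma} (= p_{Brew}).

75

Aroma's profit: π = (p_{Aroma} − 39)(258 − 3p_{Aroma} + p_{Brew}).
∂π/∂p_{Aroma} = 375 − 6p_{Aroma} + p_{Brew} = 0 ⇒ p_{Aroma} = 62.5 + (1/6)p_{Brew}.
By symmetry p_{Brew} = p_{Aroma}; substituting into the reaction function, (5/6)p_{Aroma} = 62.5 and p_{Aroma} = 75.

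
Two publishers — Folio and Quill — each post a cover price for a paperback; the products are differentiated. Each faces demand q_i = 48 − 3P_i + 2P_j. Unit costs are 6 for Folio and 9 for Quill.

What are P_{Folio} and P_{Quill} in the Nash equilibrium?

17.0625, 18.1875

Folio's profit: π = (P_{Folio} − 6)(48 − 3P_{Folio} + 2P_{Quill}).
∂π/∂P_{Folio} = 66 − 6P_{Folio} + 2P_{Quill} = 0 ⇒ P_{Folio} = 11 + (1/3)P_{Quill}.
Similarly P_{Quill} = 12.5 + (1/3)P_{Folio}.
Plugging P_{Quill} into Folio's best response: P_{Folio} = 11 + (1/3)(12.5 + (1/3)P_{Folio}) ⇒ (8/9)P_{Folio} = 91/6, so P_{Folio} = 17.0625.
Then P_{Quill} = 12.5 + (1/3)·17.0625 = 18.1875.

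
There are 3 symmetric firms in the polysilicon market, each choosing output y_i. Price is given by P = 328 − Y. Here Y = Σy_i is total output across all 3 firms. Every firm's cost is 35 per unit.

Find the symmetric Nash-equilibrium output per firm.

A representative firm's profit is π_i = y_i(328 − Y) − 35y_i, with Y = y_i + Σ_{j≠i} y_j.
First-order condition: 293 − 2y_i − Σ_{j≠i} y_j = 0.
In a symmetric equilibrium every firm chooses the same y, so Σ_{j≠i} y_j = 2y. The condition becomes 293 − 4y = 0, giving y = 293/4 = 73.25.

73.25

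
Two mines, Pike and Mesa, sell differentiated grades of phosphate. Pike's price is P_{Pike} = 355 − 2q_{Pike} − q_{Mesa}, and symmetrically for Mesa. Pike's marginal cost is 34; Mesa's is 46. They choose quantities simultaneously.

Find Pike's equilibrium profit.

8450

Mine Pike's profit: π = q_{Pike}(355 − 2q_{Pike} − q_{Mesa}) − 34q_{Pike}.
∂π/∂q_{Pike} = 321 − 4q_{Pike} − q_{Mesa} = 0 ⇒ q_{Pike} = 80.25 − 0.25q_{Mesa}.
Similarly q_{Mesa} = 77.25 − 0.25q_{Pike}.
Solving the two reaction functions simultaneously: (1 − (−0.25)(−0.25))q_{Pike} = 80.25 − 0.25·77.25, so 0.9375q_{Pike} = 60.9375 and q_{Pike} = 65.
Then q_{Mesa} = 77.25 − 0.25·65 = 61.
P_{Pike} = 355 − 2·65 − 61 = 164.
Profit = (164 − 34)·65 = 8450.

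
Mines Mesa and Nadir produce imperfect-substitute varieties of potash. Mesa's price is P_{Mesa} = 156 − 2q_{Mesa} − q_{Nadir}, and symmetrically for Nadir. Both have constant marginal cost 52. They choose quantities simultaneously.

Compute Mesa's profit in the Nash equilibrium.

865.28

Mine Mesa's profit: π = q_{Mesa}(156 − 2q_{Mesa} − q_{Nadir}) − 52q_{Mesa}.
∂π/∂q_{Mesa} = 104 − 4q_{Mesa} − q_{Nadir} = 0 ⇒ q_{Mesa} = 26 − 0.25q_{Nadir}.
Setting q_{Mesa} = q_{Nadir} in the reaction function: q_{Mesa} = 26 − 0.25q_{Mesa}, so q_{Mesa} = 26 / 1.25 = 20.8.
P_{Mesa} = 156 − 2·20.8 − 20.8 = 93.6.
Profit = (93.6 − 52)·20.8 = 865.28.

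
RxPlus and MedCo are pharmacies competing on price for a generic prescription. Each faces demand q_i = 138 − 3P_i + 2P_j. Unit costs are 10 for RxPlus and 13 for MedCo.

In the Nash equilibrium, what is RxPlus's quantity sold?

97.6875

RxPlus's profit: π = (P_{RxPlus} − 10)(138 − 3P_{RxPlus} + 2P_{MedCo}).
∂π/∂P_{RxPlus} = 168 − 6P_{RxPlus} + 2P_{MedCo} = 0 ⇒ P_{RxPlus} = 28 + (1/3)P_{MedCo}.
Similarly P_{MedCo} = 29.5 + (1/3)P_{RxPlus}.
Solving the two reaction functions simultaneously: (1 − (1/3)(1/3))P_{RxPlus} = 28 + (1/3)·29.5, so (8/9)P_{RxPlus} = 227/6 and P_{RxPlus} = 42.5625.
Then P_{MedCo} = 29.5 + (1/3)·42.5625 = 43.6875.
q_{RxPlus} = 138 − 3·42.5625 + 2·43.6875 = 97.6875.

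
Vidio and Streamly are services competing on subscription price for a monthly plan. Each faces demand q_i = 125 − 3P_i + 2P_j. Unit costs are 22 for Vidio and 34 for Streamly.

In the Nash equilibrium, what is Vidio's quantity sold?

Vidio's profit: π = (P_{Vidio} − 22)(125 − 3P_{Vidio} + 2P_{Streamly}).
∂π/∂P_{Vidio} = 191 − 6P_{Vidio} + 2P_{Streamly} = 0 ⇒ P_{Vidio} = 191/6 + (1/3)P_{Streamly}.
Similarly P_{Streamly} = 227/6 + (1/3)P_{Vidio}.
Solving the two reaction functions simultaneously: (1 − (1/3)(1/3))P_{Vidio} = 191/6 + (1/3)·(227/6), so (8/9)P_{Vidio} = 400/9 and P_{Vidio} = 50.
Then P_{Streamly} = 227/6 + (1/3)·50 = 54.5.
q_{Vidio} = 125 − 3·50 + 2·54.5 = 84.

84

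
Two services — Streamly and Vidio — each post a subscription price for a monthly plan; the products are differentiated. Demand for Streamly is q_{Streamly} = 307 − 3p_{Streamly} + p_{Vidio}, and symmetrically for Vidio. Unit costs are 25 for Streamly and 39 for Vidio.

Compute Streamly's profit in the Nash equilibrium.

Streamly's profit: π = (p_{Streamly} − 25)(307 − 3p_{Streamly} + p_{Vidio}).
∂π/∂p_{Streamly} = 382 − 6p_{Streamly} + p_{Vidio} = 0 ⇒ p_{Streamly} = 191/3 + (1/6)p_{Vidio}.
Similarly p_{Vidio} = 212/3 + (1/6)p_{Streamly}.
Plugging p_{Vidio} into Streamly's best response: p_{Streamly} = 191/3 + (1/6)(212/3 + (1/6)p_{Streamly}) ⇒ (35/36)p_{Streamly} = 679/9, so p_{Streamly} = 77.6.
Then p_{Vidio} = 212/3 + (1/6)·77.6 = 83.6.
q_{Streamly} = 307 − 3·77.6 + 83.6 = 157.8.
Profit = (77.6 − 25)·157.8 = 8300.28.

8300.28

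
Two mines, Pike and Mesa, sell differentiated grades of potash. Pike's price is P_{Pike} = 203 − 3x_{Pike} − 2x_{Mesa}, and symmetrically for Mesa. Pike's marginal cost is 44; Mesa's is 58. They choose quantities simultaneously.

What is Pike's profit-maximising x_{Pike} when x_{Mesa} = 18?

Mine Pike's profit: π = x_{Pike}(203 − 3x_{Pike} − 2x_{Mesa}) − 44x_{Pike}.
∂π/∂x_{Pike} = 159 − 6x_{Pike} − 2x_{Mesa} = 0 ⇒ x_{Pike} = 26.5 − (1/3)x_{Mesa}.
At x_{Mesa} = 18: x_{Pike} = 26.5 − (1/3)·18 = 20.5.

20.5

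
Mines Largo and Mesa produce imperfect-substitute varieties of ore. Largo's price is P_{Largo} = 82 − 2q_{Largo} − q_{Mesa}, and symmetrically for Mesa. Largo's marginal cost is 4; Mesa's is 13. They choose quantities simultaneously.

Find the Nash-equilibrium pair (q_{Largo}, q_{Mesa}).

16.2, 13.2

Mine Largo's profit: π = q_{Largo}(82 − 2q_{Largo} − q_{Mesa}) − 4q_{Largo}.
∂π/∂q_{Largo} = 78 − 4q_{Largo} − q_{Mesa} = 0 ⇒ q_{Largo} = 19.5 − 0.25q_{Mesa}.
Similarly q_{Mesa} = 17.25 − 0.25q_{Largo}.
Plugging q_{Mesa} into Largo's best response: q_{Largo} = 19.5 − 0.25(17.25 − 0.25q_{Largo}) ⇒ 0.9375q_{Largo} = 15.1875, so q_{Largo} = 16.2.
Then q_{Mesa} = 17.25 − 0.25·16.2 = 13.2.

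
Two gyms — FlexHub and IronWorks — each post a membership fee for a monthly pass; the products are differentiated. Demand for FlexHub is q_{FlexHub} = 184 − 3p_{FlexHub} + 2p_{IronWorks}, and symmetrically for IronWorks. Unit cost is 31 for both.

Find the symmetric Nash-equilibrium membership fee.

FlexHub's profit: π = (p_{FlexHub} − 31)(184 − 3p_{FlexHub} + 2p_{IronWorks}).
∂π/∂p_{FlexHub} = 277 − 6p_{FlexHub} + 2p_{IronWorks} = 0 ⇒ p_{FlexHub} = 277/6 + (1/3)p_{IronWorks}.
By symmetry p_{IronWorks} = p_{FlexHub}; substituting into the reaction function, (2/3)p_{FlexHub} = 277/6 and p_{FlexHub} = 69.25.

69.25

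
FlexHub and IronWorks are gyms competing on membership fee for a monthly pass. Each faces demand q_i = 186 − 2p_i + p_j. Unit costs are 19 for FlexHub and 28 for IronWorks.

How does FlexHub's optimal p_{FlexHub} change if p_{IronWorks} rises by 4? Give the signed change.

1

FlexHub's profit: π = (p_{FlexHub} − 19)(186 − 2p_{FlexHub} + p_{IronWorks}).
∂π/∂p_{FlexHub} = 224 − 4p_{FlexHub} + p_{IronWorks} = 0 ⇒ p_{FlexHub} = 56 + 0.25p_{IronWorks}.
The reaction-function slope is 0.25, so a 4-unit rise in p_{IronWorks} moves p_{FlexHub} by 0.25 × 4 = 1. FlexHub's best response rises — the actions are strategic complements.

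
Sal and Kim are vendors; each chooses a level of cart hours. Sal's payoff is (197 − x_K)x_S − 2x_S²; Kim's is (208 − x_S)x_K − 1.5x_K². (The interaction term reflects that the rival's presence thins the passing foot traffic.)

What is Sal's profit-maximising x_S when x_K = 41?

39

Expanding Sal's payoff: 197x_S − x_Kx_S − 2x_S².
∂π/∂x_S = 197 − x_K − 4x_S = 0, so x_S = 49.25 − 0.25x_K.
At x_K = 41: x_S = 49.25 − 0.25·41 = 39.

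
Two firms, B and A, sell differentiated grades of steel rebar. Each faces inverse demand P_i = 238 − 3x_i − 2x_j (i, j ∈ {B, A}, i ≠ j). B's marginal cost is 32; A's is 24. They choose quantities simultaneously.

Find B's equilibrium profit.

Firm B's profit: π = x_B(238 − 3x_B − 2x_A) − 32x_B.
∂π/∂x_B = 206 − 6x_B − 2x_A = 0 ⇒ x_B = 103/3 − (1/3)x_A.
Similarly x_A = 107/3 − (1/3)x_B.
Solving the two reaction functions simultaneously: (1 − (−1/3)(−1/3))x_B = 103/3 − (1/3)·(107/3), so (8/9)x_B = 202/9 and x_B = 25.25.
Then x_A = 107/3 − (1/3)·25.25 = 27.25.
P_B = 238 − 3·25.25 − 2·27.25 = 107.75.
Profit = (107.75 − 32)·25.25 = 1912.6875.

1912.6875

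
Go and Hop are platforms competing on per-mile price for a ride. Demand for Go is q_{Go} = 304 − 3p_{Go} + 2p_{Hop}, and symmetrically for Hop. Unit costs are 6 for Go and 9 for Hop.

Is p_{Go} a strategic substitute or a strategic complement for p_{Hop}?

strategic complements

Go's profit: π = (p_{Go} − 6)(304 − 3p_{Go} + 2p_{Hop}).
∂π/∂p_{Go} = 322 − 6p_{Go} + 2p_{Hop} = 0 ⇒ p_{Go} = 161/3 + (1/3)p_{Hop}.
The best-response slope dp_{Go}/dp_{Hop} = 1/3 > 0: the reaction function is upward-sloping, so the choices are strategic complements.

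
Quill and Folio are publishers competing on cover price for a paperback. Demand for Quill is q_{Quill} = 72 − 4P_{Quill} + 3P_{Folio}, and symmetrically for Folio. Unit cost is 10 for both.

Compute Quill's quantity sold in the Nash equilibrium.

49.6

Quill's profit: π = (P_{Quill} − 10)(72 − 4P_{Quill} + 3P_{Folio}).
∂π/∂P_{Quill} = 112 − 8P_{Quill} + 3P_{Folio} = 0 ⇒ P_{Quill} = 14 + 0.375P_{Folio}.
Setting P_{Quill} = P_{Folio} in the reaction function: P_{Quill} = 14 + 0.375P_{Quill}, so P_{Quill} = 14 / 0.625 = 22.4.
q_{Quill} = 72 − 4·22.4 + 3·22.4 = 49.6.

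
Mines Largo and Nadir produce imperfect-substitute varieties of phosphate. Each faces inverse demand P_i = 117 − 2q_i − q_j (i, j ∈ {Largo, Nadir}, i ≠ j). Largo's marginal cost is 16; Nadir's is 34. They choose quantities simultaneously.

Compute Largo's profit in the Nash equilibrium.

Mine Largo's profit: π = q_{Largo}(117 − 2q_{Largo} − q_{Nadir}) − 16q_{Largo}.
∂π/∂q_{Largo} = 101 − 4q_{Largo} − q_{Nadir} = 0 ⇒ q_{Largo} = 25.25 − 0.25q_{Nadir}.
Similarly q_{Nadir} = 20.75 − 0.25q_{Largo}.
Substituting the second reaction function into the first: q_{Largo} = 25.25 − 0.25(20.75 − 0.25q_{Largo}), which gives 0.9375q_{Largo} = 20.0625 ⇒ q_{Largo} = 21.4.
Then q_{Nadir} = 20.75 − 0.25·21.4 = 15.4.
P_{Largo} = 117 − 2·21.4 − 15.4 = 58.8.
Profit = (58.8 − 16)·21.4 = 915.92.

915.92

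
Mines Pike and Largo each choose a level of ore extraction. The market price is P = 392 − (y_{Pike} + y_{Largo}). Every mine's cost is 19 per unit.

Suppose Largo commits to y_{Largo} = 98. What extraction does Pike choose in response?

Mine Pike's profit: π = y_{Pike}(392 − (y_{Pike} + y_{Largo})) − 19y_{Pike}.
∂π/∂y_{Pike} = 373 − 2y_{Pike} − y_{Largo} = 0, so y_{Pike} = 186.5 − 0.5y_{Largo}.
At y_{Largo} = 98: y_{Pike} = 186.5 − 0.5·98 = 137.5.

137.5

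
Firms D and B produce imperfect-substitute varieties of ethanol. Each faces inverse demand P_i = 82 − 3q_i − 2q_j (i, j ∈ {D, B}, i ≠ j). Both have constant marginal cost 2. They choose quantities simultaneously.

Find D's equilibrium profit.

Firm D's profit: π = q_D(82 − 3q_D − 2q_B) − 2q_D.
∂π/∂q_D = 80 − 6q_D − 2q_B = 0 ⇒ q_D = 40/3 − (1/3)q_B.
By symmetry q_B = q_D; substituting into the reaction function, (4/3)q_D = 40/3 and q_D = 10.
P_D = 82 − 3·10 − 2·10 = 32.
Profit = (32 − 2)·10 = 300.

300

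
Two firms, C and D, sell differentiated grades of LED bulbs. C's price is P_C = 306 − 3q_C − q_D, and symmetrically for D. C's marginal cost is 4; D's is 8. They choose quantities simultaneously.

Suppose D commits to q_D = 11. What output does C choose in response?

Firm C's profit: π = q_C(306 − 3q_C − q_D) − 4q_C.
∂π/∂q_C = 302 − 6q_C − q_D = 0 ⇒ q_C = 151/3 − (1/6)q_D.
At q_D = 11: q_C = 151/3 − (1/6)·11 = 48.5.

48.5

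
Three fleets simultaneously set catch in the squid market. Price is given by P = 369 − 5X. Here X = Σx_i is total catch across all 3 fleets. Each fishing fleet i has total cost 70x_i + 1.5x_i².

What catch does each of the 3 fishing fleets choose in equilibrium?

A representative fishing fleet's profit is π_i = x_i(369 − 5X) − 70x_i − 1.5x_i², with X = x_i + Σ_{j≠i} x_j.
First-order condition: 299 − 13x_i − 5Σ_{j≠i} x_j = 0.
With identical fishing fleets, set every x_j = x: then 299 − 13x − 10x = 0, i.e. x = 299/23 = 13.

13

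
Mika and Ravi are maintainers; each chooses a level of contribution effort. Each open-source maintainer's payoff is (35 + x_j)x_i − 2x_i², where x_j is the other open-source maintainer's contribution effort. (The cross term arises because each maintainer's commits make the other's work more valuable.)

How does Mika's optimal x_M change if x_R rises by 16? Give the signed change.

4

Mika's payoff is (35 + x_R)x_M − 2x_M².
∂π/∂x_M = 35 + x_R − 4x_M = 0, so x_M = 8.75 + 0.25x_R.
The reaction-function slope is 0.25, so a 16-unit rise in x_R moves x_M by 0.25 × 16 = 4. Mika's best response rises — the actions are strategic complements.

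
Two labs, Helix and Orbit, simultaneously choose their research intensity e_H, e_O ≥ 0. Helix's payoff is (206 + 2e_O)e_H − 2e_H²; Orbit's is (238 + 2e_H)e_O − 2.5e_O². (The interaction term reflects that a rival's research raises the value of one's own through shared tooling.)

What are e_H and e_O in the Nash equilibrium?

Expanding Helix's payoff: 206e_H + 2e_Oe_H − 2e_H².
∂π/∂e_H = 206 + 2e_O − 4e_H = 0, so e_H = 51.5 + 0.5e_O.
Likewise for Orbit: e_O = 47.6 + 0.4e_H.
Plugging e_O into Helix's best response: e_H = 51.5 + 0.5(47.6 + 0.4e_H) ⇒ 0.8e_H = 75.3, so e_H = 94.125.
Then e_O = 47.6 + 0.4·94.125 = 85.25.

94.125, 85.25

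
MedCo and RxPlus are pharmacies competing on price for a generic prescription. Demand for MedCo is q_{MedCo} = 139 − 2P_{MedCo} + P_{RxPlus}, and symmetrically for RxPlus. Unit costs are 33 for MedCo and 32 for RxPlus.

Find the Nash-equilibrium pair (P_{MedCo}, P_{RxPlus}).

68.2, 67.8

MedCo's profit: π = (P_{MedCo} − 33)(139 − 2P_{MedCo} + P_{RxPlus}).
∂π/∂P_{MedCo} = 205 − 4P_{MedCo} + P_{RxPlus} = 0 ⇒ P_{MedCo} = 51.25 + 0.25P_{RxPlus}.
Similarly P_{RxPlus} = 50.75 + 0.25P_{MedCo}.
Substituting the second reaction function into the first: P_{MedCo} = 51.25 + 0.25(50.75 + 0.25P_{MedCo}), which gives 0.9375P_{MedCo} = 63.9375 ⇒ P_{MedCo} = 68.2.
Then P_{RxPlus} = 50.75 + 0.25·68.2 = 67.8.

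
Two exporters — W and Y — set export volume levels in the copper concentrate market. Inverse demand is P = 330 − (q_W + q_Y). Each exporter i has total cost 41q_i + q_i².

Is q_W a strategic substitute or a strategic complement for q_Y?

Exporter W's profit: π = q_W(330 − (q_W + q_Y)) − 41q_W − q_W².
∂π/∂q_W = 289 − 4q_W − q_Y = 0, so q_W = 72.25 − 0.25q_Y.
The best-response slope dq_W/dq_Y = −0.25 < 0: the reaction function is downward-sloping, so the choices are strategic substitutes.

strategic substitutes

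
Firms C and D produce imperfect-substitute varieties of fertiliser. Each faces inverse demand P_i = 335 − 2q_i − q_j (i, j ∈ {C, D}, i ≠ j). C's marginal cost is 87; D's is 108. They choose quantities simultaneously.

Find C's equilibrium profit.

5202

Firm C's profit: π = q_C(335 − 2q_C − q_D) − 87q_C.
∂π/∂q_C = 248 − 4q_C − q_D = 0 ⇒ q_C = 62 − 0.25q_D.
Similarly q_D = 56.75 − 0.25q_C.
Substituting the second reaction function into the first: q_C = 62 − 0.25(56.75 − 0.25q_C), which gives 0.9375q_C = 47.8125 ⇒ q_C = 51.
Then q_D = 56.75 − 0.25·51 = 44.
P_C = 335 − 2·51 − 44 = 189.
Profit = (189 − 87)·51 = 5202.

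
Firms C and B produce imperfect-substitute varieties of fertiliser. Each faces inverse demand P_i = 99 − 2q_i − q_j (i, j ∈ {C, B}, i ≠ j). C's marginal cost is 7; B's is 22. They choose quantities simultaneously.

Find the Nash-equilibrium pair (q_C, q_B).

Firm C's profit: π = q_C(99 − 2q_C − q_B) − 7q_C.
∂π/∂q_C = 92 − 4q_C − q_B = 0 ⇒ q_C = 23 − 0.25q_B.
Similarly q_B = 19.25 − 0.25q_C.
Substituting the second reaction function into the first: q_C = 23 − 0.25(19.25 − 0.25q_C), which gives 0.9375q_C = 18.1875 ⇒ q_C = 19.4.
Then q_B = 19.25 − 0.25·19.4 = 14.4.

19.4, 14.4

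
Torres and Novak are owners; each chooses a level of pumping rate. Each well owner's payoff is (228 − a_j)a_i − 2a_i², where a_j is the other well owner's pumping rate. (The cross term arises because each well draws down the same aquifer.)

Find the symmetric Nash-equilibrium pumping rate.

45.6

Torres's payoff is (228 − a_N)a_T − 2a_T².
∂π/∂a_T = 228 − a_N − 4a_T = 0, so a_T = 57 − 0.25a_N.
By symmetry a_N = a_T; substituting into the reaction function, 1.25a_T = 57 and a_T = 45.6.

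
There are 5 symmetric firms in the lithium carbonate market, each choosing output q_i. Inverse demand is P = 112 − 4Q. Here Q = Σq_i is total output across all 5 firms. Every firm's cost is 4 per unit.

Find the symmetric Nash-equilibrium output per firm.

4.5

A representative firm's profit is π_i = q_i(112 − 4Q) − 4q_i, with Q = q_i + Σ_{j≠i} q_j.
First-order condition: 108 − 8q_i − 4Σ_{j≠i} q_j = 0.
Imposing symmetry (q_j = q for all j) turns Σ_{j≠i} q_j into 4q, so 108 = 24q and q = 4.5.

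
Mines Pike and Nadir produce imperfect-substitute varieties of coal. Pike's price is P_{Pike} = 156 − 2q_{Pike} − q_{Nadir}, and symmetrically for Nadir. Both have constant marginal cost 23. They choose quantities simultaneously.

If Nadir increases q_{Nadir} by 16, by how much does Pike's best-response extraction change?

-4

Mine Pike's profit: π = q_{Pike}(156 − 2q_{Pike} − q_{Nadir}) − 23q_{Pike}.
∂π/∂q_{Pike} = 133 − 4q_{Pike} − q_{Nadir} = 0 ⇒ q_{Pike} = 33.25 − 0.25q_{Nadir}.
The reaction-function slope is −0.25, so a 16-unit rise in q_{Nadir} moves q_{Pike} by −0.25 × 16 = −4. Pike's best response falls — the actions are strategic substitutes.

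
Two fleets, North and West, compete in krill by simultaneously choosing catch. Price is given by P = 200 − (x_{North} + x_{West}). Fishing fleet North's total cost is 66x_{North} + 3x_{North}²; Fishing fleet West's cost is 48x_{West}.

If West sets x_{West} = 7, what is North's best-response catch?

Fishing fleet North's profit: π = x_{North}(200 − (x_{North} + x_{West})) − 66x_{North} − 3x_{North}².
∂π/∂x_{North} = 134 − 8x_{North} − x_{West} = 0, so x_{North} = 16.75 − 0.125x_{West}.
At x_{West} = 7: x_{North} = 16.75 − 0.125·7 = 15.875.

15.875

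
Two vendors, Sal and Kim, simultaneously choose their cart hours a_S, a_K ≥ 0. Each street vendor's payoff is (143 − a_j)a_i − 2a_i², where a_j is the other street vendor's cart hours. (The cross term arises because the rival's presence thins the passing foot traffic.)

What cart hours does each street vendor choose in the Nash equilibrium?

Sal's payoff is (143 − a_K)a_S − 2a_S².
∂π/∂a_S = 143 − a_K − 4a_S = 0, so a_S = 35.75 − 0.25a_K.
The game is symmetric, so in equilibrium a_K = a_S: the reaction function gives 1.25a_S = 35.75, hence a_S = 28.6.

28.6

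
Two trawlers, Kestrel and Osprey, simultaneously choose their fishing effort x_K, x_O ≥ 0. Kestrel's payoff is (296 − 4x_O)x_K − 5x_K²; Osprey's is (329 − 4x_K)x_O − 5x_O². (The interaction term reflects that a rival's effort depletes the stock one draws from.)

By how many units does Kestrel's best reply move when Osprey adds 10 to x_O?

Expanding Kestrel's payoff: 296x_K − 4x_Ox_K − 5x_K².
∂π/∂x_K = 296 − 4x_O − 10x_K = 0, so x_K = 29.6 − 0.4x_O.
The reaction-function slope is −0.4, so a 10-unit rise in x_O moves x_K by −0.4 × 10 = −4. Kestrel's best response falls — the actions are strategic substitutes.

-4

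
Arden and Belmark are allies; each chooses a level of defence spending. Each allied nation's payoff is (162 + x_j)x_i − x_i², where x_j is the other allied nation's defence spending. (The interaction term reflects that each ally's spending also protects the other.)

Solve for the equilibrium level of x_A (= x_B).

162

Arden's payoff is (162 + x_B)x_A − x_A².
∂π/∂x_A = 162 + x_B − 2x_A = 0, so x_A = 81 + 0.5x_B.
The game is symmetric, so in equilibrium x_B = x_A: the reaction function gives 0.5x_A = 81, hence x_A = 162.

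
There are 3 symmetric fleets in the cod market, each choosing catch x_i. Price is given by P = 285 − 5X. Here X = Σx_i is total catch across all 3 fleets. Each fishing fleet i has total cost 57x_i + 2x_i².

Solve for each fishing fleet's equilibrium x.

9.5

A representative fishing fleet's profit is π_i = x_i(285 − 5X) − 57x_i − 2x_i², with X = x_i + Σ_{j≠i} x_j.
First-order condition: 228 − 14x_i − 5Σ_{j≠i} x_j = 0.
Imposing symmetry (x_j = x for all j) turns Σ_{j≠i} x_j into 2x, so 228 = 24x and x = 9.5.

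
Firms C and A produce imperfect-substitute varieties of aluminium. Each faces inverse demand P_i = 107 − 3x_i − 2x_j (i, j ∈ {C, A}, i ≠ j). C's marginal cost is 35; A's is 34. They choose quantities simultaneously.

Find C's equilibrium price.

61.8125

Firm C's profit: π = x_C(107 − 3x_C − 2x_A) − 35x_C.
∂π/∂x_C = 72 − 6x_C − 2x_A = 0 ⇒ x_C = 12 − (1/3)x_A.
Similarly x_A = 73/6 − (1/3)x_C.
Substituting the second reaction function into the first: x_C = 12 − (1/3)(73/6 − (1/3)x_C), which gives (8/9)x_C = 143/18 ⇒ x_C = 8.9375.
Then x_A = 73/6 − (1/3)·8.9375 = 9.1875.
P_C = 107 − 3·8.9375 − 2·9.1875 = 61.8125.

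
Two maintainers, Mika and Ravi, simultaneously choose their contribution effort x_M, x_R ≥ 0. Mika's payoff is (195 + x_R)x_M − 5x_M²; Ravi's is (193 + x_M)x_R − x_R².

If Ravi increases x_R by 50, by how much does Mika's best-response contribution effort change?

Expanding Mika's payoff: 195x_M + x_Rx_M − 5x_M².
∂π/∂x_M = 195 + x_R − 10x_M = 0, so x_M = 19.5 + 0.1x_R.
The reaction-function slope is 0.1, so a 50-unit rise in x_R moves x_M by 0.1 × 50 = 5. Mika's best response rises — the actions are strategic complements.

5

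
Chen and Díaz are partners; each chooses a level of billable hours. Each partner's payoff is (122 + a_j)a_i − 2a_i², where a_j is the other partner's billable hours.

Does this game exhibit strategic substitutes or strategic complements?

Chen's payoff is (122 + a_D)a_C − 2a_C².
∂π/∂a_C = 122 + a_D − 4a_C = 0, so a_C = 30.5 + 0.25a_D.
The best-response slope da_C/da_D = 0.25 > 0: the reaction function is upward-sloping, so the choices are strategic complements.

strategic complements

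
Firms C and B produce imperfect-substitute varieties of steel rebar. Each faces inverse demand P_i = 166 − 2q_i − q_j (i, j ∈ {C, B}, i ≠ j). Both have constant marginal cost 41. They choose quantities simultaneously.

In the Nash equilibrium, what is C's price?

Firm C's profit: π = q_C(166 − 2q_C − q_B) − 41q_C.
∂π/∂q_C = 125 − 4q_C − q_B = 0 ⇒ q_C = 31.25 − 0.25q_B.
The game is symmetric, so in equilibrium q_B = q_C: the reaction function gives 1.25q_C = 31.25, hence q_C = 25.
P_C = 166 − 2·25 − 25 = 91.

91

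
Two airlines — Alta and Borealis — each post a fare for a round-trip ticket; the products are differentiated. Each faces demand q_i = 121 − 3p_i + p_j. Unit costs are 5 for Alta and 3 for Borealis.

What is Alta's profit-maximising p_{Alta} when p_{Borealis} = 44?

30

Alta's profit: π = (p_{Alta} − 5)(121 − 3p_{Alta} + p_{Borealis}).
∂π/∂p_{Alta} = 136 − 6p_{Alta} + p_{Borealis} = 0 ⇒ p_{Alta} = 68/3 + (1/6)p_{Borealis}.
At p_{Borealis} = 44: p_{Alta} = 68/3 + (1/6)·44 = 30.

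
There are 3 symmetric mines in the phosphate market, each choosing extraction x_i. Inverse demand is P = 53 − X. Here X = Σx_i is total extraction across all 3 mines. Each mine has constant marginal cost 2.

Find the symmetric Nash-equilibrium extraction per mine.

12.75

A representative mine's profit is π_i = x_i(53 − X) − 2x_i, with X = x_i + Σ_{j≠i} x_j.
First-order condition: 51 − 2x_i − Σ_{j≠i} x_j = 0.
Imposing symmetry (x_j = x for all j) turns Σ_{j≠i} x_j into 2x, so 51 = 4x and x = 12.75.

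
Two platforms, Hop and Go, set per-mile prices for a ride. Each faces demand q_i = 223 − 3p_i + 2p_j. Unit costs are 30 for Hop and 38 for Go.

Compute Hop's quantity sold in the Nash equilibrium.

Hop's profit: π = (p_{Hop} − 30)(223 − 3p_{Hop} + 2p_{Go}).
∂π/∂p_{Hop} = 313 − 6p_{Hop} + 2p_{Go} = 0 ⇒ p_{Hop} = 313/6 + (1/3)p_{Go}.
Similarly p_{Go} = 337/6 + (1/3)p_{Hop}.
Plugging p_{Go} into Hop's best response: p_{Hop} = 313/6 + (1/3)(337/6 + (1/3)p_{Hop}) ⇒ (8/9)p_{Hop} = 638/9, so p_{Hop} = 79.75.
Then p_{Go} = 337/6 + (1/3)·79.75 = 82.75.
q_{Hop} = 223 − 3·79.75 + 2·82.75 = 149.25.

149.25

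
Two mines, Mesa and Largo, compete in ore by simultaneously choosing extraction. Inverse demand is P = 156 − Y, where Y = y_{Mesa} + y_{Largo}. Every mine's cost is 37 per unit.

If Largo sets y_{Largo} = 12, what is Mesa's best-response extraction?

Mine Mesa's profit: π = y_{Mesa}(156 − (y_{Mesa} + y_{Largo})) − 37y_{Mesa}.
∂π/∂y_{Mesa} = 119 − 2y_{Mesa} − y_{Largo} = 0, so y_{Mesa} = 59.5 − 0.5y_{Largo}.
At y_{Largo} = 12: y_{Mesa} = 59.5 − 0.5·12 = 53.5.

53.5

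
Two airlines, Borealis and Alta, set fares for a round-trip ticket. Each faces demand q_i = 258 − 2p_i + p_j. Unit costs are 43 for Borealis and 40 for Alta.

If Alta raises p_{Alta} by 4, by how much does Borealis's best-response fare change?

Borealis's profit: π = (p_{Borealis} − 43)(258 − 2p_{Borealis} + p_{Alta}).
∂π/∂p_{Borealis} = 344 − 4p_{Borealis} + p_{Alta} = 0 ⇒ p_{Borealis} = 86 + 0.25p_{Alta}.
The reaction-function slope is 0.25, so a 4-unit rise in p_{Alta} moves p_{Borealis} by 0.25 × 4 = 1. Borealis's best response rises — the actions are strategic complements.

1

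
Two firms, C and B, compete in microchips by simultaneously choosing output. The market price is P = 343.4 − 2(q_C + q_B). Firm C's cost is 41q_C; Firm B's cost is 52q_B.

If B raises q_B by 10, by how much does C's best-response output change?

Firm C's profit: π = q_C(343.4 − 2(q_C + q_B)) − 41q_C.
∂π/∂q_C = 302.4 − 4q_C − 2q_B = 0, so q_C = 75.6 − 0.5q_B.
The reaction-function slope is −0.5, so a 10-unit rise in q_B moves q_C by −0.5 × 10 = −5. C's best response falls — the actions are strategic substitutes.

-5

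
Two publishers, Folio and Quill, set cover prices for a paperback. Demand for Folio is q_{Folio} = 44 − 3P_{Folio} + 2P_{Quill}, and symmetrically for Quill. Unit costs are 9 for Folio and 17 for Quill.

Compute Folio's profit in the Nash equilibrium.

Folio's profit: π = (P_{Folio} − 9)(44 − 3P_{Folio} + 2P_{Quill}).
∂π/∂P_{Folio} = 71 − 6P_{Folio} + 2P_{Quill} = 0 ⇒ P_{Folio} = 71/6 + (1/3)P_{Quill}.
Similarly P_{Quill} = 95/6 + (1/3)P_{Folio}.
Substituting the second reaction function into the first: P_{Folio} = 71/6 + (1/3)(95/6 + (1/3)P_{Folio}), which gives (8/9)P_{Folio} = 154/9 ⇒ P_{Folio} = 19.25.
Then P_{Quill} = 95/6 + (1/3)·19.25 = 22.25.
q_{Folio} = 44 − 3·19.25 + 2·22.25 = 30.75.
Profit = (19.25 − 9)·30.75 = 315.1875.

315.1875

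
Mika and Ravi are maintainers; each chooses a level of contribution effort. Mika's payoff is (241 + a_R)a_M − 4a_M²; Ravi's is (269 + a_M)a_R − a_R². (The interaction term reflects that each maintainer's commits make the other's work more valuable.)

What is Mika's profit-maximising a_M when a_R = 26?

33.375

Expanding Mika's payoff: 241a_M + a_Ra_M − 4a_M².
∂π/∂a_M = 241 + a_R − 8a_M = 0, so a_M = 30.125 + 0.125a_R.
At a_R = 26: a_M = 30.125 + 0.125·26 = 33.375.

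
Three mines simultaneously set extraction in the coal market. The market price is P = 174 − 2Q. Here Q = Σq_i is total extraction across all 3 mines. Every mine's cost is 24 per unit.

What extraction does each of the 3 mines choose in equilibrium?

A representative mine's profit is π_i = q_i(174 − 2Q) − 24q_i, with Q = q_i + Σ_{j≠i} q_j.
First-order condition: 150 − 4q_i − 2Σ_{j≠i} q_j = 0.
Imposing symmetry (q_j = q for all j) turns Σ_{j≠i} q_j into 2q, so 150 = 8q and q = 18.75.

18.75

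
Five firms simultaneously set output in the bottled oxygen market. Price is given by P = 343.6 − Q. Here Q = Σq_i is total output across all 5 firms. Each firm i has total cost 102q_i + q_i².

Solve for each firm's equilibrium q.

A representative firm's profit is π_i = q_i(343.6 − Q) − 102q_i − q_i², with Q = q_i + Σ_{j≠i} q_j.
First-order condition: 241.6 − 4q_i − Σ_{j≠i} q_j = 0.
In a symmetric equilibrium every firm chooses the same q, so Σ_{j≠i} q_j = 4q. The condition becomes 241.6 − 8q = 0, giving q = 241.6/8 = 30.2.

30.2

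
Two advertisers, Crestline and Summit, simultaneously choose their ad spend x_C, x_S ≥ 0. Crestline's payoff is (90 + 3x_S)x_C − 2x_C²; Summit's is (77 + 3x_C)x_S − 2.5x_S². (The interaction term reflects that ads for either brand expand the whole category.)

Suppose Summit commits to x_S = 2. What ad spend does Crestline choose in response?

24

Expanding Crestline's payoff: 90x_C + 3x_Sx_C − 2x_C².
∂π/∂x_C = 90 + 3x_S − 4x_C = 0, so x_C = 22.5 + 0.75x_S.
At x_S = 2: x_C = 22.5 + 0.75·2 = 24.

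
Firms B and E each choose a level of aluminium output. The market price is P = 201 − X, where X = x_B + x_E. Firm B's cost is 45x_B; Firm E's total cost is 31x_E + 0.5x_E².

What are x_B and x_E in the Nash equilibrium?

Firm B's profit: π = x_B(201 − (x_B + x_E)) − 45x_B.
∂π/∂x_B = 156 − 2x_B − x_E = 0, so x_B = 78 − 0.5x_E.
For E: ∂π/∂x_E = 170 − 3x_E − x_B = 0 ⇒ x_E = 170/3 − (1/3)x_B.
Plugging x_E into B's best response: x_B = 78 − 0.5(170/3 − (1/3)x_B) ⇒ (5/6)x_B = 149/3, so x_B = 59.6.
Then x_E = 170/3 − (1/3)·59.6 = 36.8.

59.6, 36.8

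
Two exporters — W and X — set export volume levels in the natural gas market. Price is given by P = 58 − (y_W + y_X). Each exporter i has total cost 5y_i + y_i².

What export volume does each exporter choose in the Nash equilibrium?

10.6

Exporter W's profit: π = y_W(58 − (y_W + y_X)) − 5y_W − y_W².
∂π/∂y_W = 53 − 4y_W − y_X = 0, so y_W = 13.25 − 0.25y_X.
By symmetry y_X = y_W; substituting into the reaction function, 1.25y_W = 13.25 and y_W = 10.6.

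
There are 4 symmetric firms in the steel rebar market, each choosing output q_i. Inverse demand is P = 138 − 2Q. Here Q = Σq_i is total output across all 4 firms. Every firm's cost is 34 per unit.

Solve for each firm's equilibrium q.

10.4

A representative firm's profit is π_i = q_i(138 − 2Q) − 34q_i, with Q = q_i + Σ_{j≠i} q_j.
First-order condition: 104 − 4q_i − 2Σ_{j≠i} q_j = 0.
With identical firms, set every q_j = q: then 104 − 4q − 6q = 0, i.e. q = 104/10 = 10.4.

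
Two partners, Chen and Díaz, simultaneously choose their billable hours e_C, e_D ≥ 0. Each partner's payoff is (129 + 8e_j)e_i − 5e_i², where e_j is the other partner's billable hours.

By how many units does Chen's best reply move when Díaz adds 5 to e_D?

4

Chen's payoff is (129 + 8e_D)e_C − 5e_C².
∂π/∂e_C = 129 + 8e_D − 10e_C = 0, so e_C = 12.9 + 0.8e_D.
The reaction-function slope is 0.8, so a 5-unit rise in e_D moves e_C by 0.8 × 5 = 4. Chen's best response rises — the actions are strategic complements.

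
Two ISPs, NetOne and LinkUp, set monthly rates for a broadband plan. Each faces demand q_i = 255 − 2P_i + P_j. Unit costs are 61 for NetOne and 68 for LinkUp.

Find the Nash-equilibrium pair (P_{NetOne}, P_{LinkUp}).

126.6, 129.4

NetOne's profit: π = (P_{NetOne} − 61)(255 − 2P_{NetOne} + P_{LinkUp}).
∂π/∂P_{NetOne} = 377 − 4P_{NetOne} + P_{LinkUp} = 0 ⇒ P_{NetOne} = 94.25 + 0.25P_{LinkUp}.
Similarly P_{LinkUp} = 97.75 + 0.25P_{NetOne}.
Solving the two reaction functions simultaneously: (1 − (0.25)(0.25))P_{NetOne} = 94.25 + 0.25·97.75, so 0.9375P_{NetOne} = 118.6875 and P_{NetOne} = 126.6.
Then P_{LinkUp} = 97.75 + 0.25·126.6 = 129.4.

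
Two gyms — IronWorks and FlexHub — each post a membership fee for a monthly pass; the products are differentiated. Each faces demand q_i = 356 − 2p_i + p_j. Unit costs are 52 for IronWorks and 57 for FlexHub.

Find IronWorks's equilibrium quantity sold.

204

IronWorks's profit: π = (p_{IronWorks} − 52)(356 − 2p_{IronWorks} + p_{FlexHub}).
∂π/∂p_{IronWorks} = 460 − 4p_{IronWorks} + p_{FlexHub} = 0 ⇒ p_{IronWorks} = 115 + 0.25p_{FlexHub}.
Similarly p_{FlexHub} = 117.5 + 0.25p_{IronWorks}.
Substituting the second reaction function into the first: p_{IronWorks} = 115 + 0.25(117.5 + 0.25p_{IronWorks}), which gives 0.9375p_{IronWorks} = 144.375 ⇒ p_{IronWorks} = 154.
Then p_{FlexHub} = 117.5 + 0.25·154 = 156.
q_{IronWorks} = 356 − 2·154 + 156 = 204.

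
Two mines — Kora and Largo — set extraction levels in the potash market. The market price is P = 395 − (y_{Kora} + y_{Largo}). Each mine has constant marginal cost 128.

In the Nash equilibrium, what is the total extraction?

Mine Kora's profit: π = y_{Kora}(395 − (y_{Kora} + y_{Largo})) − 128y_{Kora}.
∂π/∂y_{Kora} = 267 − 2y_{Kora} − y_{Largo} = 0, so y_{Kora} = 133.5 − 0.5y_{Largo}.
By symmetry y_{Largo} = y_{Kora}; substituting into the reaction function, 1.5y_{Kora} = 133.5 and y_{Kora} = 89.
Total extraction: 89 + 89 = 178.

178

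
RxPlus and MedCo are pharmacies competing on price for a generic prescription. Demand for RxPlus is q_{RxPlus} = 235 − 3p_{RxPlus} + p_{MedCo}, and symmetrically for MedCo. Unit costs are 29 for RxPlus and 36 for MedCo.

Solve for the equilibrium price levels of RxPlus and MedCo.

65, 68

RxPlus's profit: π = (p_{RxPlus} − 29)(235 − 3p_{RxPlus} + p_{MedCo}).
∂π/∂p_{RxPlus} = 322 − 6p_{RxPlus} + p_{MedCo} = 0 ⇒ p_{RxPlus} = 161/3 + (1/6)p_{MedCo}.
Similarly p_{MedCo} = 343/6 + (1/6)p_{RxPlus}.
Substituting the second reaction function into the first: p_{RxPlus} = 161/3 + (1/6)(343/6 + (1/6)p_{RxPlus}), which gives (35/36)p_{RxPlus} = 2275/36 ⇒ p_{RxPlus} = 65.
Then p_{MedCo} = 343/6 + (1/6)·65 = 68.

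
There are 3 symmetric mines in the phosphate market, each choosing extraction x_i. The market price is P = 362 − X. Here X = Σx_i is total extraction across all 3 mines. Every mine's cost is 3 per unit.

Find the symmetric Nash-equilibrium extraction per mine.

89.75

A representative mine's profit is π_i = x_i(362 − X) − 3x_i, with X = x_i + Σ_{j≠i} x_j.
First-order condition: 359 − 2x_i − Σ_{j≠i} x_j = 0.
In a symmetric equilibrium every mine chooses the same x, so Σ_{j≠i} x_j = 2x. The condition becomes 359 − 4x = 0, giving x = 359/4 = 89.75.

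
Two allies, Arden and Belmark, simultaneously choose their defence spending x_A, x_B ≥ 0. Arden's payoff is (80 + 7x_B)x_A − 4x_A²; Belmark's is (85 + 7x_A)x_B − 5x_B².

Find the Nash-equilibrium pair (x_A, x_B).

Expanding Arden's payoff: 80x_A + 7x_Bx_A − 4x_A².
∂π/∂x_A = 80 + 7x_B − 8x_A = 0, so x_A = 10 + 0.875x_B.
Likewise for Belmark: x_B = 8.5 + 0.7x_A.
Substituting the second reaction function into the first: x_A = 10 + 0.875(8.5 + 0.7x_A), which gives 0.3875x_A = 17.4375 ⇒ x_A = 45.
Then x_B = 8.5 + 0.7·45 = 40.

45, 40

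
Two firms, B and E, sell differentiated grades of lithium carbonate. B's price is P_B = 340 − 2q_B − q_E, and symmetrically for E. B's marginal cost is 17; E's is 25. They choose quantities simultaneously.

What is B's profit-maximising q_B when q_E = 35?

72

Firm B's profit: π = q_B(340 − 2q_B − q_E) − 17q_B.
∂π/∂q_B = 323 − 4q_B − q_E = 0 ⇒ q_B = 80.75 − 0.25q_E.
At q_E = 35: q_B = 80.75 − 0.25·35 = 72.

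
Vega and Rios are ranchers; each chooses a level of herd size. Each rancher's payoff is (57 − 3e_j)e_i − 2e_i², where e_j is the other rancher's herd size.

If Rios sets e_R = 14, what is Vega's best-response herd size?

3.75

Vega's payoff is (57 − 3e_R)e_V − 2e_V².
∂π/∂e_V = 57 − 3e_R − 4e_V = 0, so e_V = 14.25 − 0.75e_R.
At e_R = 14: e_V = 14.25 − 0.75·14 = 3.75.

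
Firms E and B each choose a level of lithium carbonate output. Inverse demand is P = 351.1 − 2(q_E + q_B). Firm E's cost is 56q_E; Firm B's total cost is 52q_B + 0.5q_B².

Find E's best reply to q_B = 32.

Firm E's profit: π = q_E(351.1 − 2(q_E + q_B)) − 56q_E.
∂π/∂q_E = 295.1 − 4q_E − 2q_B = 0, so q_E = 73.775 − 0.5q_B.
At q_B = 32: q_E = 73.775 − 0.5·32 = 57.775.

57.775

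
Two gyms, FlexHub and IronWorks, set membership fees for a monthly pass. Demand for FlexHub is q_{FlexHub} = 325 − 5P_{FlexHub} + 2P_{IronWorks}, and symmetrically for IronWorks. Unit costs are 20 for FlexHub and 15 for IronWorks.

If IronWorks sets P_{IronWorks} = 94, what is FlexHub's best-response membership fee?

FlexHub's profit: π = (P_{FlexHub} − 20)(325 − 5P_{FlexHub} + 2P_{IronWorks}).
∂π/∂P_{FlexHub} = 425 − 10P_{FlexHub} + 2P_{IronWorks} = 0 ⇒ P_{FlexHub} = 42.5 + 0.2P_{IronWorks}.
At P_{IronWorks} = 94: P_{FlexHub} = 42.5 + 0.2·94 = 61.3.

61.3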